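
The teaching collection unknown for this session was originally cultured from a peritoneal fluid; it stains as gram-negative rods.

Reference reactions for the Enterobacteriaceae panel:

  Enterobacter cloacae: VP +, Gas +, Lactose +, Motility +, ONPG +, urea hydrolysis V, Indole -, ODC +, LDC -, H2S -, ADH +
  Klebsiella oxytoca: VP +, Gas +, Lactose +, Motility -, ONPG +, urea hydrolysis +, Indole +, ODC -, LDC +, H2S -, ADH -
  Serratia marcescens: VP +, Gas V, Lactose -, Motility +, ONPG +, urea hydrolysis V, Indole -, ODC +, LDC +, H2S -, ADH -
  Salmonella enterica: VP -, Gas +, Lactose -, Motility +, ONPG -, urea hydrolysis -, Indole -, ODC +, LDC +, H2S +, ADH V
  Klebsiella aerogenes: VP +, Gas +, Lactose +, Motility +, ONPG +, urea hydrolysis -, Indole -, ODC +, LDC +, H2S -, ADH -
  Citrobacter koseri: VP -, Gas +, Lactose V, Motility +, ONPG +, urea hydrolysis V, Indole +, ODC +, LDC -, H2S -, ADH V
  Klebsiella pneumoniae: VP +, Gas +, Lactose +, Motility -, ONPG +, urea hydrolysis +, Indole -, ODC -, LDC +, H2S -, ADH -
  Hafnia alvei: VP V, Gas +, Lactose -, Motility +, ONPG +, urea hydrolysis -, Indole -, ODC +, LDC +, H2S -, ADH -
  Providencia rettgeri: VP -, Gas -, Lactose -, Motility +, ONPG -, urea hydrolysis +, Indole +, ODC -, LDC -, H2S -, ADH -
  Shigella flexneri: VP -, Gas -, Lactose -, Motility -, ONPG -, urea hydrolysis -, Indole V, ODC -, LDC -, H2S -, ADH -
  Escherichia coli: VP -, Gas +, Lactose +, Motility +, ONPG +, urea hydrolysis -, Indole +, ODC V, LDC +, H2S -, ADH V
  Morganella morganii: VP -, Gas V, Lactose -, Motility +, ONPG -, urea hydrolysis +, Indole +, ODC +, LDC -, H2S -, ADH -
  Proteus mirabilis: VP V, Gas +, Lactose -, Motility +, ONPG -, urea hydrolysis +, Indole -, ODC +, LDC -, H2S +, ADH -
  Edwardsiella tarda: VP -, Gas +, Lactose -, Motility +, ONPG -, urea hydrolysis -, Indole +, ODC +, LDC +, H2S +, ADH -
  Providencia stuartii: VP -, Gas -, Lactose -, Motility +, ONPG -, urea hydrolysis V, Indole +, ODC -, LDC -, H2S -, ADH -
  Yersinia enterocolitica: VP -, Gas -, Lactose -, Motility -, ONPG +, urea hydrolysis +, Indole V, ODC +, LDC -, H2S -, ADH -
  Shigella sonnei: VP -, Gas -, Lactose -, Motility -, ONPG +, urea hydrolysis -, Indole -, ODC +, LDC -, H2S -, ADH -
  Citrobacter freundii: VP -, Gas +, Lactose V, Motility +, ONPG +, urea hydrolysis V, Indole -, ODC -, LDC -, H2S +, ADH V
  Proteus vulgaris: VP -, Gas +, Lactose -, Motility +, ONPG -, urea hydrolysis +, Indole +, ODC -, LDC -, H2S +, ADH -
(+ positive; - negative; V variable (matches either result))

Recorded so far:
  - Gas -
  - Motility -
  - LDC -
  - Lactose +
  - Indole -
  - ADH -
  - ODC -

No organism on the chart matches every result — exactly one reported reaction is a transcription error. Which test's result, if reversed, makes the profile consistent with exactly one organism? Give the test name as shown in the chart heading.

Lactose

As reported, no row in the chart matches all 7 reactions.
Reversing Gas → still no organism matches.
Reversing Motility → still no organism matches.
Reversing ADH → still no organism matches.
Reversing LDC → still no organism matches.
Reversing Lactose (to -) → unique match: Shigella flexneri.
Reversing Indole → still no organism matches.
Reversing ODC → still no organism matches.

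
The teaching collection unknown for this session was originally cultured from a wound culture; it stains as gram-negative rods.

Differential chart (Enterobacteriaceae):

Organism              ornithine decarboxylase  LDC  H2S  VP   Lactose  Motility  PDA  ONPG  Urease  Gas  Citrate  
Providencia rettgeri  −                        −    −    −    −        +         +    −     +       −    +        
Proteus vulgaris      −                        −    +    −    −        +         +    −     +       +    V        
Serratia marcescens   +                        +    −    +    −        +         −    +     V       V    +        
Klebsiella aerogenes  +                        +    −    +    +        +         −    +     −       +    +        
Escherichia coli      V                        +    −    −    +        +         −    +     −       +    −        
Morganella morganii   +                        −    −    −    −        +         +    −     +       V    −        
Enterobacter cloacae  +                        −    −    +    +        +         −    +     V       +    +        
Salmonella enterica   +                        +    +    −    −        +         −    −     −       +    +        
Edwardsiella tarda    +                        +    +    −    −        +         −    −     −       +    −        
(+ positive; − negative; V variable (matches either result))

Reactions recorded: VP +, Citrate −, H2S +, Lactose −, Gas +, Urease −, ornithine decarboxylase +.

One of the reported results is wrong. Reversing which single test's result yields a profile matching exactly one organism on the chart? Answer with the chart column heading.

VP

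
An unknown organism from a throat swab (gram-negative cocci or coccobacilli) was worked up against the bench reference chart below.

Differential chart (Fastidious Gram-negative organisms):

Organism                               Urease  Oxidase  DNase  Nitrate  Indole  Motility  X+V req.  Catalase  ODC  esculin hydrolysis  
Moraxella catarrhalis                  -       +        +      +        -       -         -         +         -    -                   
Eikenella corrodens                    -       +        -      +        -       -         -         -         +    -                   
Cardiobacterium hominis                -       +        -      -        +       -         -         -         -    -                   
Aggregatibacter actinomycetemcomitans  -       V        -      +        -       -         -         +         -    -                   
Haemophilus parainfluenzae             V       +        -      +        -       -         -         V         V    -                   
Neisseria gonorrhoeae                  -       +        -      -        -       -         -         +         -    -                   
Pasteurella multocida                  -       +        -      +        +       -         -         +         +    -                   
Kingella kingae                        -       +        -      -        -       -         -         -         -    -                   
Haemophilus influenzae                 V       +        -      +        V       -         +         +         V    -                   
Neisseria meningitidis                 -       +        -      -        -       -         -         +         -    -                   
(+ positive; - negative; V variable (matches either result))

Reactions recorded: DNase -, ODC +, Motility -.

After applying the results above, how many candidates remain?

4

Motility -: all 10 remaining candidates are consistent.
DNase -: excludes Moraxella catarrhalis — 9 left.
ODC +: excludes 5 organisms — 4 left.
Still consistent: Eikenella corrodens, Haemophilus influenzae, Haemophilus parainfluenzae, Pasteurella multocida.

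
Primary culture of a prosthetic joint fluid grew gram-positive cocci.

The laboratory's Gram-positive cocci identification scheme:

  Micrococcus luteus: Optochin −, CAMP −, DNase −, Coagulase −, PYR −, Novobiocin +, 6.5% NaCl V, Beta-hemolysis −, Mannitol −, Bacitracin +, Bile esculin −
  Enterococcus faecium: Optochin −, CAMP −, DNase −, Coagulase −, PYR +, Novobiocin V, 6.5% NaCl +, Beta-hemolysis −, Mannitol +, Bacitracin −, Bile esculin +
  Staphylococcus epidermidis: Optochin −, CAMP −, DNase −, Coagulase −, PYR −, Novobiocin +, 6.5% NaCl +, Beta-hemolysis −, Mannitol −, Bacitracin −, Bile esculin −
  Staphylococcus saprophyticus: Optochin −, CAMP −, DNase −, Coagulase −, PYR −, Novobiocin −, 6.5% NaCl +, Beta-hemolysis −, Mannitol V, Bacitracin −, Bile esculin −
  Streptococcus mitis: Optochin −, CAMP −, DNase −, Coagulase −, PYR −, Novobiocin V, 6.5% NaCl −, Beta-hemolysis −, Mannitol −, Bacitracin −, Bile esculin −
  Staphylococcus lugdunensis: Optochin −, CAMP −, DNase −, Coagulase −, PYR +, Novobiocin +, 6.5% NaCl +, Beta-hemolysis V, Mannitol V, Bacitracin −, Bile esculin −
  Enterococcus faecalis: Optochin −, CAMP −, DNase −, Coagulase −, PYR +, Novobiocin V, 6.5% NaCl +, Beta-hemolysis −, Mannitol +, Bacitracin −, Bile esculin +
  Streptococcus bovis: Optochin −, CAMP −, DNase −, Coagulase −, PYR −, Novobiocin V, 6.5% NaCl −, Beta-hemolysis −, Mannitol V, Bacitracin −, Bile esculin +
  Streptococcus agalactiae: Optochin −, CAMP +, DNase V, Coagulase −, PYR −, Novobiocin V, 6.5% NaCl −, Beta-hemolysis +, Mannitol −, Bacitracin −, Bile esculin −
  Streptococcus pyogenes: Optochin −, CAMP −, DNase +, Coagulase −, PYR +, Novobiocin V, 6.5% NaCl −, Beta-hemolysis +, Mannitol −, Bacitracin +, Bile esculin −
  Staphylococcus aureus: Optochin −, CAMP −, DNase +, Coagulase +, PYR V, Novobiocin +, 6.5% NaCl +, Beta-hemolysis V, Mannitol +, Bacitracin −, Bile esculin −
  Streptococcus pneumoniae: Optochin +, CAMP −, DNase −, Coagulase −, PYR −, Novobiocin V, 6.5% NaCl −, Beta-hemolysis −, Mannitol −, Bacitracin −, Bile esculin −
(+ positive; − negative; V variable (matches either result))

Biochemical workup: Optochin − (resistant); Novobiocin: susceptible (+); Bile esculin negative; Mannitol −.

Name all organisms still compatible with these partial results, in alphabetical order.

Micrococcus luteus, Staphylococcus epidermidis, Staphylococcus lugdunensis, Streptococcus agalactiae, Streptococcus mitis, Streptococcus pyogenes

Novobiocin +: excludes Staphylococcus saprophyticus — 11 left.
Optochin −: excludes Streptococcus pneumoniae — 10 left.
Mannitol −: excludes Enterococcus faecium, Enterococcus faecalis, Staphylococcus aureus — 7 left.
Bile esculin −: excludes Streptococcus bovis — 6 left.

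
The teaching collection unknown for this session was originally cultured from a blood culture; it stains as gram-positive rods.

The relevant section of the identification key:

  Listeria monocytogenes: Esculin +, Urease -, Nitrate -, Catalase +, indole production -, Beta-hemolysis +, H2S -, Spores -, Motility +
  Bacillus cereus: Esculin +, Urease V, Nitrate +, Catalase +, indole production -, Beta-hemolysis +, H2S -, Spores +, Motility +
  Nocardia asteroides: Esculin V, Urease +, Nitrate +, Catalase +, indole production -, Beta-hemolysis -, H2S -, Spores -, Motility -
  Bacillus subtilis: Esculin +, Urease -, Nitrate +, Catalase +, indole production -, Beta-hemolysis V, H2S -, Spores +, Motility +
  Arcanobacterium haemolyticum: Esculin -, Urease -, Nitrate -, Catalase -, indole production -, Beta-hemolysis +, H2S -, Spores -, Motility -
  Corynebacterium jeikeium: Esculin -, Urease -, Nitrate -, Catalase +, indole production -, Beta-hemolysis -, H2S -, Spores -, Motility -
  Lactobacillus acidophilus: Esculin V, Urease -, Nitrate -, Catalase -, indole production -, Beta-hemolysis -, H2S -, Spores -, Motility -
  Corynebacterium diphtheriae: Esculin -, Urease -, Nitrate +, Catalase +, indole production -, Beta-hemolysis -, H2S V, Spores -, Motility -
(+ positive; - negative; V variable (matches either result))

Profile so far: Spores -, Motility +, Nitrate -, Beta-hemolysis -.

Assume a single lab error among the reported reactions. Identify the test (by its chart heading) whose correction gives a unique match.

As reported, no row in the chart matches all 4 reactions.
Reversing Spores → still no organism matches.
Reversing Beta-hemolysis (to +) → unique match: Listeria monocytogenes.
Reversing Nitrate → still no organism matches.
Reversing Motility → 2 organisms match (not unique).

Beta-hemolysis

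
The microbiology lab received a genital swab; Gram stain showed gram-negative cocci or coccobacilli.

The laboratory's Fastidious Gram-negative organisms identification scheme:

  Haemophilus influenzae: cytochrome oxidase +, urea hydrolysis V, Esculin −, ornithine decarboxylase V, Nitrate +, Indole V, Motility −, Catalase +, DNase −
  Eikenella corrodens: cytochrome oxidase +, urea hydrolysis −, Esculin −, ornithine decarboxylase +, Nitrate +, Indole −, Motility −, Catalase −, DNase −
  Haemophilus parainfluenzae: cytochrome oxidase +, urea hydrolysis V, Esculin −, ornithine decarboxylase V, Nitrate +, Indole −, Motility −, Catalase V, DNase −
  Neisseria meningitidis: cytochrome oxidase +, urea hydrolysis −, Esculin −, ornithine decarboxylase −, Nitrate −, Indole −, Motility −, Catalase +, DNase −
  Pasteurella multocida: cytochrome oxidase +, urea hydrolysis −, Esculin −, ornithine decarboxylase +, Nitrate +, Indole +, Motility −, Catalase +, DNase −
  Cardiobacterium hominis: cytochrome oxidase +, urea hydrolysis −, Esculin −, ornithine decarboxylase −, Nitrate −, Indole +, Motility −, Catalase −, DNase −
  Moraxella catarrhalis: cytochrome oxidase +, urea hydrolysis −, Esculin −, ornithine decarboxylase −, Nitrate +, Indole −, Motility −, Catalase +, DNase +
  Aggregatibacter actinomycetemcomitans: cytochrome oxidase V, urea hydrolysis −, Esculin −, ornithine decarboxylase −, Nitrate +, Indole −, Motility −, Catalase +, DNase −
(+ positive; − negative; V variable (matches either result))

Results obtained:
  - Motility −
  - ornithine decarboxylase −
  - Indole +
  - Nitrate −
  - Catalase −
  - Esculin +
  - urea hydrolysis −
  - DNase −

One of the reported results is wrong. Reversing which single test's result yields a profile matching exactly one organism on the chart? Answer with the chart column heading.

Esculin

As reported, no row in the chart matches all 8 reactions.
Reversing Nitrate → still no organism matches.
Reversing ornithine decarboxylase → still no organism matches.
Reversing Motility → still no organism matches.
Reversing Indole → still no organism matches.
Reversing urea hydrolysis → still no organism matches.
Reversing Catalase → still no organism matches.
Reversing DNase → still no organism matches.
Reversing Esculin (to −) → unique match: Cardiobacterium hominis.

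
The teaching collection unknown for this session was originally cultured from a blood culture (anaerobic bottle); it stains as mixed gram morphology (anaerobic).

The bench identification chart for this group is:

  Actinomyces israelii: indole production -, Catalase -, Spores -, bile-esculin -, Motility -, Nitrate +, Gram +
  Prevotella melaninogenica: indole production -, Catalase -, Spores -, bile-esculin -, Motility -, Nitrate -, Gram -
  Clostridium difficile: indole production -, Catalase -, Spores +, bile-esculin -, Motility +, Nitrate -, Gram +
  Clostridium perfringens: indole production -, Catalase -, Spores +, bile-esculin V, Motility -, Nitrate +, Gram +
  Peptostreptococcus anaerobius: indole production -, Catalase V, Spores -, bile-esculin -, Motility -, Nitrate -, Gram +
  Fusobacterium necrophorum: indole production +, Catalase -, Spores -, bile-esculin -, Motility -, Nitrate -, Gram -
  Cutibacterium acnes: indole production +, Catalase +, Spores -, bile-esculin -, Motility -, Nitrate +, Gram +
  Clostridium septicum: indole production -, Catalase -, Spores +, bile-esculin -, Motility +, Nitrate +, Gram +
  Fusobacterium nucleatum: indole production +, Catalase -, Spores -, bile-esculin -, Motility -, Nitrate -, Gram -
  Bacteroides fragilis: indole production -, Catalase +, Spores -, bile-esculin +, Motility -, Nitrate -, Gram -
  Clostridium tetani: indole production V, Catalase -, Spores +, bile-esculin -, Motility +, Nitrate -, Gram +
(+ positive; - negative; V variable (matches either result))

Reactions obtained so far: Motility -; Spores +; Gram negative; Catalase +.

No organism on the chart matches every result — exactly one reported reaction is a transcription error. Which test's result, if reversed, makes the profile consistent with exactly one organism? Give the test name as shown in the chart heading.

Spores

As reported, no row in the chart matches all 4 reactions.
Reversing Spores (to -) → unique match: Bacteroides fragilis.
Reversing Catalase → still no organism matches.
Reversing Motility → still no organism matches.
Reversing Gram → still no organism matches.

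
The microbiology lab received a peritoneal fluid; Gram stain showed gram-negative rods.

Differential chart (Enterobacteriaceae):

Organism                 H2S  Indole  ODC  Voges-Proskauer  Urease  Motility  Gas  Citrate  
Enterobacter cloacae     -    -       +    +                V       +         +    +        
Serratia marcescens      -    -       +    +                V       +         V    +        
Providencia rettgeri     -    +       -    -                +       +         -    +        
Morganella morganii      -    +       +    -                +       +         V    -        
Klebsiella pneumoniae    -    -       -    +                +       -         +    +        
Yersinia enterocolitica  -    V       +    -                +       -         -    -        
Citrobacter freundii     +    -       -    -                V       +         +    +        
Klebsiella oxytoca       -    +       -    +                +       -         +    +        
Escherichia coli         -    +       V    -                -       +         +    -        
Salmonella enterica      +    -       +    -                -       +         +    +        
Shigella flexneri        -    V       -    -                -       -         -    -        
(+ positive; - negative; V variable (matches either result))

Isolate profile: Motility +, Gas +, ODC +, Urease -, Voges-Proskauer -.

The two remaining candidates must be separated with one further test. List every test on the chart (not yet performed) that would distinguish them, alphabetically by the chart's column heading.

ODC +: excludes 5 organisms — 6 left.
Voges-Proskauer -: excludes Enterobacter cloacae, Serratia marcescens — 4 left.
Motility +: excludes Yersinia enterocolitica — 3 left.
Gas +: all 3 remaining candidates are consistent.
Urease -: excludes Morganella morganii — 2 left.
Two candidates remain: Escherichia coli and Salmonella enterica.
  H2S: Escherichia coli -, Salmonella enterica + — discriminates.
  Indole: Escherichia coli +, Salmonella enterica - — discriminates.
  Citrate: Escherichia coli -, Salmonella enterica + — discriminates.

Citrate, H2S, Indole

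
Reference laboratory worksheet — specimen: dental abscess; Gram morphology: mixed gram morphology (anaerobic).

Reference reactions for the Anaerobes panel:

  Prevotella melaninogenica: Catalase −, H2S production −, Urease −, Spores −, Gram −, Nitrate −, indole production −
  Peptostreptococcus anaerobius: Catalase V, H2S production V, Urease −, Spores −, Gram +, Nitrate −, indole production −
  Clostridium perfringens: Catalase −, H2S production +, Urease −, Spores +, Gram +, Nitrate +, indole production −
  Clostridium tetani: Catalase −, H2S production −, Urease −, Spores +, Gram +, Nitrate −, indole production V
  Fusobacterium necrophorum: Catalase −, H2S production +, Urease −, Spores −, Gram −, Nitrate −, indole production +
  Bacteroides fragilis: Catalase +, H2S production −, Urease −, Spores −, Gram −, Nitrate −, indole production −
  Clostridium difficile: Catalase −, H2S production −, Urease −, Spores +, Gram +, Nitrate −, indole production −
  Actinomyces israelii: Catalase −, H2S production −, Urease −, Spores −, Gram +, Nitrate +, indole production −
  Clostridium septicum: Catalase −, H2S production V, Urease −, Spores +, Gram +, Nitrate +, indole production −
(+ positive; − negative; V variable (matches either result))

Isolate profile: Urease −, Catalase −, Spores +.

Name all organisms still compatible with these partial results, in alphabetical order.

Catalase −: excludes Bacteroides fragilis — 8 left.
Urease −: all 8 remaining candidates are consistent.
Spores +: excludes Prevotella melaninogenica, Peptostreptococcus anaerobius, Fusobacterium necrophorum, Actinomyces israelii — 4 left.

Clostridium difficile, Clostridium perfringens, Clostridium septicum, Clostridium tetani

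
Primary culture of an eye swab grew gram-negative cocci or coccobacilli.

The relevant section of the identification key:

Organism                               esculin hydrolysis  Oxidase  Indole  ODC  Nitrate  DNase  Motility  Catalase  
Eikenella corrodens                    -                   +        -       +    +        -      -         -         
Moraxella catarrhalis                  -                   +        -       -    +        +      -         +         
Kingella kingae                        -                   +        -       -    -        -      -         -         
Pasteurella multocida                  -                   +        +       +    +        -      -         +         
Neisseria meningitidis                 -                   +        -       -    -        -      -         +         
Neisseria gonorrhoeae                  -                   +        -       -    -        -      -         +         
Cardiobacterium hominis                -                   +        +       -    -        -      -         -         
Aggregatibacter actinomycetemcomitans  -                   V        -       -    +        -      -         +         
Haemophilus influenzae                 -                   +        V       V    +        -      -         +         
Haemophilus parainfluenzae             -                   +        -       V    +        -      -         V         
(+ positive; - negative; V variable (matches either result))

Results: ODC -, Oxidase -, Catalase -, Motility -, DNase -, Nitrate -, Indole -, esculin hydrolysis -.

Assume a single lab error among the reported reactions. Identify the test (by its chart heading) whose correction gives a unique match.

Oxidase

As reported, no row in the chart matches all 8 reactions.
Reversing Motility → still no organism matches.
Reversing ODC → still no organism matches.
Reversing esculin hydrolysis → still no organism matches.
Reversing Indole → still no organism matches.
Reversing Catalase → still no organism matches.
Reversing DNase → still no organism matches.
Reversing Nitrate → still no organism matches.
Reversing Oxidase (to +) → unique match: Kingella kingae.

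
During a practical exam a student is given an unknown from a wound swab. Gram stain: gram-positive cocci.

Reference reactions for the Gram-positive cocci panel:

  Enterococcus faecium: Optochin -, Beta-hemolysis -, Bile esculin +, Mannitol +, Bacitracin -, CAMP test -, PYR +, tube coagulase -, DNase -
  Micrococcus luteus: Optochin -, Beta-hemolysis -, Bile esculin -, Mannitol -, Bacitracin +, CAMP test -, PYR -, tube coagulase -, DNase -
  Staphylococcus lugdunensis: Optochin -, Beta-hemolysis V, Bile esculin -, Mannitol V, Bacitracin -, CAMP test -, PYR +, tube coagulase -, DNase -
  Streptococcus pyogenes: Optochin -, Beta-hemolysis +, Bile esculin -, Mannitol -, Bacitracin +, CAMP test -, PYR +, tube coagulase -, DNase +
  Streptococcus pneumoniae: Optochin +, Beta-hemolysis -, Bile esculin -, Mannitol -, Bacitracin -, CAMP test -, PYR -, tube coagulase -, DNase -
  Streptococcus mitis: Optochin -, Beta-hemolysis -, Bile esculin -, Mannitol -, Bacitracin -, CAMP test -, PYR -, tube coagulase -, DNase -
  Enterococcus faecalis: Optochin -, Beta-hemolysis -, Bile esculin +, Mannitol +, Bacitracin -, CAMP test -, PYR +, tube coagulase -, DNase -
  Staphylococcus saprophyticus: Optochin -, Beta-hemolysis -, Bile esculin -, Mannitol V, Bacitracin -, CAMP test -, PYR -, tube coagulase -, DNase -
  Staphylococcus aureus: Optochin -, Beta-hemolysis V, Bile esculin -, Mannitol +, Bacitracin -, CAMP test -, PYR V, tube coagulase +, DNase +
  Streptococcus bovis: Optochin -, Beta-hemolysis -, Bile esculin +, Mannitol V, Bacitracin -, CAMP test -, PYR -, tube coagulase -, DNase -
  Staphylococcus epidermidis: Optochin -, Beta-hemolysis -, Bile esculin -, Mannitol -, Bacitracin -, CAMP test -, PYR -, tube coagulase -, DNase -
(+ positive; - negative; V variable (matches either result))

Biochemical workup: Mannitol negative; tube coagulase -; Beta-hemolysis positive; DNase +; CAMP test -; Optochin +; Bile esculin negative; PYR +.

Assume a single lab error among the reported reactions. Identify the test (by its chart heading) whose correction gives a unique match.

As reported, no row in the chart matches all 8 reactions.
Reversing tube coagulase → still no organism matches.
Reversing PYR → still no organism matches.
Reversing DNase → still no organism matches.
Reversing Optochin (to -) → unique match: Streptococcus pyogenes.
Reversing Bile esculin → still no organism matches.
Reversing Mannitol → still no organism matches.
Reversing Beta-hemolysis → still no organism matches.
Reversing CAMP test → still no organism matches.

Optochin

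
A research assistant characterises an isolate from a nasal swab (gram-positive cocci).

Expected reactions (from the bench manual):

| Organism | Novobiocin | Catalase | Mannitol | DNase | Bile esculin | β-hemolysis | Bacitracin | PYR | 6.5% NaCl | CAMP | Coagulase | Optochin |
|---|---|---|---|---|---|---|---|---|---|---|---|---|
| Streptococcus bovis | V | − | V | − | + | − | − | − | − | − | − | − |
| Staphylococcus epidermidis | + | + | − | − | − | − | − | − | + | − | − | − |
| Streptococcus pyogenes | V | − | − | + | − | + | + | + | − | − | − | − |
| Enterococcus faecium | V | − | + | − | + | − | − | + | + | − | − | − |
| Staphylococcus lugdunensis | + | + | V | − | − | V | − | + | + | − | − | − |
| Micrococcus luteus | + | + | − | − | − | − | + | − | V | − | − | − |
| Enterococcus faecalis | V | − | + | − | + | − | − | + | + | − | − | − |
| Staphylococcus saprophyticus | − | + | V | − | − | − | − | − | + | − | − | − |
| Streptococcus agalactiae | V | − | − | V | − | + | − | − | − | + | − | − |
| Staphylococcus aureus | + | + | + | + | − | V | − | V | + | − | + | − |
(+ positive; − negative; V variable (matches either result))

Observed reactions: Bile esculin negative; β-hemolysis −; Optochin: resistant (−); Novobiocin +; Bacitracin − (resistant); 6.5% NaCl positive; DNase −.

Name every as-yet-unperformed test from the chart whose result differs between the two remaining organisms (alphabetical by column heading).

PYR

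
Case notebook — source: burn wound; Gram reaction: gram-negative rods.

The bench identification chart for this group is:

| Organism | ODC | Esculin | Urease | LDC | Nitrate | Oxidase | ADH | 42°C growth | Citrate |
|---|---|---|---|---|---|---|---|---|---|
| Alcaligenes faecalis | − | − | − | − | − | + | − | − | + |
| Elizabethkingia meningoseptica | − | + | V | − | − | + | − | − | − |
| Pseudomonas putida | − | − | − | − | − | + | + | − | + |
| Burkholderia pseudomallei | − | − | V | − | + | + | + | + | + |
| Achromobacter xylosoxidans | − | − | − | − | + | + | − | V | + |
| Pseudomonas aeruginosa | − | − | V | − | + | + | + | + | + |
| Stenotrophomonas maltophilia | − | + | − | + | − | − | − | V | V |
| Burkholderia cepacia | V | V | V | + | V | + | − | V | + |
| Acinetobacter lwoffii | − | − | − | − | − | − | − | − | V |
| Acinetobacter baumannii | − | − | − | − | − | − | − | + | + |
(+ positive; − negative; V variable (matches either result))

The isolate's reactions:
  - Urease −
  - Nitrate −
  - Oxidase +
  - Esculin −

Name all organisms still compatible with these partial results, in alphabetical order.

Alcaligenes faecalis, Burkholderia cepacia, Pseudomonas putida

Oxidase +: excludes Stenotrophomonas maltophilia, Acinetobacter lwoffii, Acinetobacter baumannii — 7 left.
Urease −: all 7 remaining candidates are consistent.
Esculin −: excludes Elizabethkingia meningoseptica — 6 left.
Nitrate −: excludes Burkholderia pseudomallei, Achromobacter xylosoxidans, Pseudomonas aeruginosa — 3 left.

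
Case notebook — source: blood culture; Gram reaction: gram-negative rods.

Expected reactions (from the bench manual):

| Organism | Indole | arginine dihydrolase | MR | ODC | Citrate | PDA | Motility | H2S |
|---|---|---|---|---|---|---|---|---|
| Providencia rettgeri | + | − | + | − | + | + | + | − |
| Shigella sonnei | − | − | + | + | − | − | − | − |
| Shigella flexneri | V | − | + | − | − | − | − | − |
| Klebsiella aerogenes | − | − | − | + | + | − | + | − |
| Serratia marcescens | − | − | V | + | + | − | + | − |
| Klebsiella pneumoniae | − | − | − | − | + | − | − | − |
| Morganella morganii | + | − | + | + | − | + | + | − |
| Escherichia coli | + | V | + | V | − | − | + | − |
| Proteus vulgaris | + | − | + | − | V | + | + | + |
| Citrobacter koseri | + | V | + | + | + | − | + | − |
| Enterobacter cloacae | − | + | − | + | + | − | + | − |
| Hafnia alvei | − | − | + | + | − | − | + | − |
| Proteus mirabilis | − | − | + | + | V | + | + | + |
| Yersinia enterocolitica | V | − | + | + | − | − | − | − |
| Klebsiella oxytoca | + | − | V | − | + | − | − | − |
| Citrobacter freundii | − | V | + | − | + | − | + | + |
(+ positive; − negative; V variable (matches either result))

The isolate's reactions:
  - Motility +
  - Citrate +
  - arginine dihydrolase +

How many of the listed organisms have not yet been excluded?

3

Motility +: excludes 5 organisms — 11 left.
arginine dihydrolase +: excludes 7 organisms — 4 left.
Citrate +: excludes Escherichia coli — 3 left.
Still consistent: Citrobacter freundii, Citrobacter koseri, Enterobacter cloacae.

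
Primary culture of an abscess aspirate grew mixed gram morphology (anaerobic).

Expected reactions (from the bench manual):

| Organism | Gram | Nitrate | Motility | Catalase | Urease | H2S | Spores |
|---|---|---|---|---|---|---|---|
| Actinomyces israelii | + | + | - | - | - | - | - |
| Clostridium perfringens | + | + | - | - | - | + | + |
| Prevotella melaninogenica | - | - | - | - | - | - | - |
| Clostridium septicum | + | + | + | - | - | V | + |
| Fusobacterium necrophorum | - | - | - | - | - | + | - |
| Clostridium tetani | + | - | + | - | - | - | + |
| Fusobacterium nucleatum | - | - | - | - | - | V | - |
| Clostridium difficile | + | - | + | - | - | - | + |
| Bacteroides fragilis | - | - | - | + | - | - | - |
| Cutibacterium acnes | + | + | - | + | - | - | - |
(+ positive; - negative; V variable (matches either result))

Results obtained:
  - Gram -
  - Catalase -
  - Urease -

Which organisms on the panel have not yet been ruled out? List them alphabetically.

Fusobacterium necrophorum, Fusobacterium nucleatum, Prevotella melaninogenica

Gram -: excludes 6 organisms — 4 left.
Urease -: all 4 remaining candidates are consistent.
Catalase -: excludes Bacteroides fragilis — 3 left.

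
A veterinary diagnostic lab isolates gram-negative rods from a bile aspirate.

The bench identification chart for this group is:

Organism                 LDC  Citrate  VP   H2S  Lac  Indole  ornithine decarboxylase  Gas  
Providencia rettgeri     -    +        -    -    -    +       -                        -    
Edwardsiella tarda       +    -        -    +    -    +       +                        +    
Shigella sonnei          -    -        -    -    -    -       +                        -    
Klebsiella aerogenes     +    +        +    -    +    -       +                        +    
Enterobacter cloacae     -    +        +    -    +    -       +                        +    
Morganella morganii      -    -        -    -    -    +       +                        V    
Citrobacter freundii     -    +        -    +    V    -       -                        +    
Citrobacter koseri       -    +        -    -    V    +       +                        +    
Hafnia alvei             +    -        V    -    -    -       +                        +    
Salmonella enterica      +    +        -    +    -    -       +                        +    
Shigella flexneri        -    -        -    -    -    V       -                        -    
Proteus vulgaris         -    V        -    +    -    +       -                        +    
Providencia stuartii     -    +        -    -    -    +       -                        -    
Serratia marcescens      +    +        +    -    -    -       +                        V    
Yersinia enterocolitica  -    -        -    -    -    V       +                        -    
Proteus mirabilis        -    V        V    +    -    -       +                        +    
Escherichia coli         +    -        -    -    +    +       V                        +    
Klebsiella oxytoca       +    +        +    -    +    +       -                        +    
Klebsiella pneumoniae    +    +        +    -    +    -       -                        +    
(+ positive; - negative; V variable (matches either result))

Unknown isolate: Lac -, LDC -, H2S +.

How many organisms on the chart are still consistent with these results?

H2S +: excludes 14 organisms — 5 left.
LDC -: excludes Edwardsiella tarda, Salmonella enterica — 3 left.
Lac -: all 3 remaining candidates are consistent.
Still consistent: Citrobacter freundii, Proteus mirabilis, Proteus vulgaris.

3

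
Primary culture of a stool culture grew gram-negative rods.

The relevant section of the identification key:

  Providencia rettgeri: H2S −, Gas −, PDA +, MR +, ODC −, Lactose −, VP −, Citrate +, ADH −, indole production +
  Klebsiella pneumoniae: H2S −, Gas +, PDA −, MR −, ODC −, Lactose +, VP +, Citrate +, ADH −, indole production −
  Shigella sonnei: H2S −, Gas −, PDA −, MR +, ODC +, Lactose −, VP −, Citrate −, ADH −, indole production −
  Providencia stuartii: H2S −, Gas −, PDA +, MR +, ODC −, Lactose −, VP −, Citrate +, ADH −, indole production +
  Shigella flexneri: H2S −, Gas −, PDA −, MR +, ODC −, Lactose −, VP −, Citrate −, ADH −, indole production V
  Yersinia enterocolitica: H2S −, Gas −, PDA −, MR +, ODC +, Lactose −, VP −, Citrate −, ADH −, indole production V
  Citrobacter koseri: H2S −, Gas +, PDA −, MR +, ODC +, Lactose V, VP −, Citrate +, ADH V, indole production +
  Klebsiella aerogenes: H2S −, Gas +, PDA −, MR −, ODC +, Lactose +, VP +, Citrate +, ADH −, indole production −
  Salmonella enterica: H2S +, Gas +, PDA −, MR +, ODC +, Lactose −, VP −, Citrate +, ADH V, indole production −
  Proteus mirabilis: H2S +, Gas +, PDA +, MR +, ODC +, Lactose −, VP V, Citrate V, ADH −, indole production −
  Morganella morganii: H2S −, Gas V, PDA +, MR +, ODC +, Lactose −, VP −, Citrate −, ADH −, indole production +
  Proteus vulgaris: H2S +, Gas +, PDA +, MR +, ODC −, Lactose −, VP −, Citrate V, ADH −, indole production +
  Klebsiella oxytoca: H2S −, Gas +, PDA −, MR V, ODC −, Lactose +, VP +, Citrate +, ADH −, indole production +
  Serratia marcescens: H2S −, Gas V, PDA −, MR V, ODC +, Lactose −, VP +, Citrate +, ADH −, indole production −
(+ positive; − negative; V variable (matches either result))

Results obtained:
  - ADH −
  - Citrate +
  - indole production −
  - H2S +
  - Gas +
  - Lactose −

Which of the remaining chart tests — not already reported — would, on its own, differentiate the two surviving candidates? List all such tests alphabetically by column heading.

PDA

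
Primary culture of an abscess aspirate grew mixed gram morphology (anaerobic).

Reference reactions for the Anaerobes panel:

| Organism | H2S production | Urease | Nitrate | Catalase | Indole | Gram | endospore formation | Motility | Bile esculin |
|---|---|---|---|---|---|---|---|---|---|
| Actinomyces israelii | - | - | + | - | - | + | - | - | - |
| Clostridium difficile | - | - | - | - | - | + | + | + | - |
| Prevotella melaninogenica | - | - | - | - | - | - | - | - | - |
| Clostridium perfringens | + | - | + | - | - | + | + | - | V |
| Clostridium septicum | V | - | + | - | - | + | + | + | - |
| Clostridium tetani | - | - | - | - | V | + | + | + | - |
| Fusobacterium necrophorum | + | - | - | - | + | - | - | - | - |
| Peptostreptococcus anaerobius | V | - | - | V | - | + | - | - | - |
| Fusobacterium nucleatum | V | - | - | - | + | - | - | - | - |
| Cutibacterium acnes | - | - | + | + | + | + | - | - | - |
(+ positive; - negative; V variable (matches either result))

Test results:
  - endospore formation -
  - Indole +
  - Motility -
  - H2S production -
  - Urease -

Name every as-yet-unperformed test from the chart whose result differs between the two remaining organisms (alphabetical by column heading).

endospore formation -: excludes Clostridium difficile, Clostridium perfringens, Clostridium septicum, Clostridium tetani — 6 left.
Urease -: all 6 remaining candidates are consistent.
Indole +: excludes Actinomyces israelii, Prevotella melaninogenica, Peptostreptococcus anaerobius — 3 left.
Motility -: all 3 remaining candidates are consistent.
H2S production -: excludes Fusobacterium necrophorum — 2 left.
Two candidates remain: Cutibacterium acnes and Fusobacterium nucleatum.
  Nitrate: Cutibacterium acnes +, Fusobacterium nucleatum - — discriminates.
  Catalase: Cutibacterium acnes +, Fusobacterium nucleatum - — discriminates.
  Gram: Cutibacterium acnes +, Fusobacterium nucleatum - — discriminates.
  Bile esculin: - vs - — same for both, does not separate.

Catalase, Gram, Nitrate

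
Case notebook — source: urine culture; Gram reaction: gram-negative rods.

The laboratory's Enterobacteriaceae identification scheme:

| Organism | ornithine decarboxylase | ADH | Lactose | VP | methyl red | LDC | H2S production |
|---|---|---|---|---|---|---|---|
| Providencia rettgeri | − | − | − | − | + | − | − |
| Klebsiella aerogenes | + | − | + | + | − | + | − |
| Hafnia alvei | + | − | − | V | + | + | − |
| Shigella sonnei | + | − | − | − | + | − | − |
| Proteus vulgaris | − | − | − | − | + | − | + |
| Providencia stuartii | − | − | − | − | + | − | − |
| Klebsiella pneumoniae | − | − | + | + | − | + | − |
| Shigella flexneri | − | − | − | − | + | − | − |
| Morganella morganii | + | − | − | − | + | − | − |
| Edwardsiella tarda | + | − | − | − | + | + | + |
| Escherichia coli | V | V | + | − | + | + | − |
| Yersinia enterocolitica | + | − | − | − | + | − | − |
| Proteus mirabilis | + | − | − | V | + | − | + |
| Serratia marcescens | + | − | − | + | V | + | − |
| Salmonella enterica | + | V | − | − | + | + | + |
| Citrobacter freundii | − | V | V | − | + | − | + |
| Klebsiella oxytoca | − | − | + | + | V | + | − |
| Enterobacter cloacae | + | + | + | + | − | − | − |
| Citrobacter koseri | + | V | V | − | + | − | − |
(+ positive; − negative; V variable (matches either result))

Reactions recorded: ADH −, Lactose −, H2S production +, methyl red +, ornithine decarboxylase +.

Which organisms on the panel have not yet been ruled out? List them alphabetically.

Edwardsiella tarda, Proteus mirabilis, Salmonella enterica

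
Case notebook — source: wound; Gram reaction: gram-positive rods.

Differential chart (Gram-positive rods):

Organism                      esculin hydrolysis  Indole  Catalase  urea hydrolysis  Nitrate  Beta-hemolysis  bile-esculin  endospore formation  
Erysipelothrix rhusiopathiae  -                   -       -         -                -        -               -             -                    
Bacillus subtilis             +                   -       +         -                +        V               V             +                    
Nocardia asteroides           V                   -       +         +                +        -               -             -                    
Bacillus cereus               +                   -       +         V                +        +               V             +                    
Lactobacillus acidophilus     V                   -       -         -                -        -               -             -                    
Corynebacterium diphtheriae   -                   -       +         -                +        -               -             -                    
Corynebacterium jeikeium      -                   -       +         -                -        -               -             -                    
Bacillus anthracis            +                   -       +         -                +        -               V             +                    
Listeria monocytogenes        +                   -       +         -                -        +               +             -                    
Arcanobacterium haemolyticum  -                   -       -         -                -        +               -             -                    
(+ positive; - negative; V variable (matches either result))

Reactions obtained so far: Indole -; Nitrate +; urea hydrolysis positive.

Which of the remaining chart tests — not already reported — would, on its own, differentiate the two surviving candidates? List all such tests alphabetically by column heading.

Beta-hemolysis, endospore formation

urea hydrolysis +: excludes 8 organisms — 2 left.
Nitrate +: all 2 remaining candidates are consistent.
Indole -: all 2 remaining candidates are consistent.
Two candidates remain: Bacillus cereus and Nocardia asteroides.
  esculin hydrolysis: + vs V — variable for at least one, does not separate.
  Catalase: + vs + — same for both, does not separate.
  Beta-hemolysis: Bacillus cereus +, Nocardia asteroides - — discriminates.
  bile-esculin: V vs - — variable for at least one, does not separate.
  endospore formation: Bacillus cereus +, Nocardia asteroides - — discriminates.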